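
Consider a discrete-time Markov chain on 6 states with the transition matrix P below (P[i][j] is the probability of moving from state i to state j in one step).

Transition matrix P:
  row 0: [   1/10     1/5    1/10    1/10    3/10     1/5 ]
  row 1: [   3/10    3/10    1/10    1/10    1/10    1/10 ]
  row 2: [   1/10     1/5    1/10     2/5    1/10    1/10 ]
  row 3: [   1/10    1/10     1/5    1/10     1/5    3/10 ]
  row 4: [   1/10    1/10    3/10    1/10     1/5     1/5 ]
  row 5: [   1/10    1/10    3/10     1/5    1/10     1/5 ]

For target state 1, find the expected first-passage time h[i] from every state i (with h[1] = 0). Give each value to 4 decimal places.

First-step conditioning: h[1] = 0; for i ≠ 1, h[i] = 1 + Σ_k P[i][k]·h[k].
  h[0] = 1 + 1/10·h[0] + 1/10·h[2] + 1/10·h[3] + 3/10·h[4] + 1/5·h[5]
  h[2] = 1 + 1/10·h[0] + 1/10·h[2] + 2/5·h[3] + 1/10·h[4] + 1/10·h[5]
  h[3] = 1 + 1/10·h[0] + 1/5·h[2] + 1/10·h[3] + 1/5·h[4] + 3/10·h[5]
  h[4] = 1 + 1/10·h[0] + 3/10·h[2] + 1/10·h[3] + 1/5·h[4] + 1/5·h[5]
  h[5] = 1 + 1/10·h[0] + 3/10·h[2] + 1/5·h[3] + 1/10·h[4] + 1/5·h[5]
Solving the 5×5 linear system over states ≠ 1 gives exactly h = [111510/16039, 0, 2600/373, 122700/16039, 121700/16039, 121800/16039] (h[1] = 0 is the target).

h = [6.9524, 0.0000, 6.9705, 7.6501, 7.5878, 7.5940]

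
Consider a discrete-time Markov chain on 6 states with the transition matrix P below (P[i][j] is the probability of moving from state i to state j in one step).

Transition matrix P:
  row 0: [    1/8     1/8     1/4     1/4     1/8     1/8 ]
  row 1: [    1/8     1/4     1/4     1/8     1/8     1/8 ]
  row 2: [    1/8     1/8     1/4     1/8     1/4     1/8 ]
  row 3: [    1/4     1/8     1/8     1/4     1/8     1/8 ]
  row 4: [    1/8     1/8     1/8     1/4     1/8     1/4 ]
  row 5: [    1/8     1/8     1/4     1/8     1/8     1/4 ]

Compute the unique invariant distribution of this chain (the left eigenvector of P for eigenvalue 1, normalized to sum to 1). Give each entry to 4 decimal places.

Balance equations π_j = Σ_i π_i·P[i][j]:
  π_0 = 1/8·π_0 + 1/8·π_1 + 1/8·π_2 + 1/4·π_3 + 1/8·π_4 + 1/8·π_5
  π_1 = 1/8·π_0 + 1/4·π_1 + 1/8·π_2 + 1/8·π_3 + 1/8·π_4 + 1/8·π_5
  π_2 = 1/4·π_0 + 1/4·π_1 + 1/4·π_2 + 1/8·π_3 + 1/8·π_4 + 1/4·π_5
  π_3 = 1/4·π_0 + 1/8·π_1 + 1/8·π_2 + 1/4·π_3 + 1/4·π_4 + 1/8·π_5
  π_4 = 1/8·π_0 + 1/8·π_1 + 1/4·π_2 + 1/8·π_3 + 1/8·π_4 + 1/8·π_5
  normalize: π_0 + π_1 + π_2 + π_3 + π_4 + π_5 = 1
Solving the linear system gives exactly π = [531/3583, 1/7, 745/3583, 665/3583, 541/3583, 4124/25081].

π = [0.1482, 0.1429, 0.2079, 0.1856, 0.1510, 0.1644]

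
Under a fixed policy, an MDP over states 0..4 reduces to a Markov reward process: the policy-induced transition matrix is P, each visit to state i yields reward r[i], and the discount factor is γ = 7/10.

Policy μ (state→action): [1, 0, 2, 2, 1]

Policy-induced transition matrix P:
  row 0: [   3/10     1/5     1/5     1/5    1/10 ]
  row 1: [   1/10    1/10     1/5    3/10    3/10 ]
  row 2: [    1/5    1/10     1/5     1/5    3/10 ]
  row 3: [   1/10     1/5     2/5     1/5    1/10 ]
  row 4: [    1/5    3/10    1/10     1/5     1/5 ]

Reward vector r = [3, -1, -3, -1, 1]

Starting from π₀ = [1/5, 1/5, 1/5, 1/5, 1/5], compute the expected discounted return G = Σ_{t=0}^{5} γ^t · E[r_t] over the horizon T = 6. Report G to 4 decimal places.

G = -0.8392

t=0: π = [0.2000, 0.2000, 0.2000, 0.2000, 0.2000], E[r] = -0.2000, γ^t·E[r] = -0.200000, running G = -0.200000
t=1: π = [0.1800, 0.1800, 0.2200, 0.2200, 0.2000], E[r] = -0.3200, γ^t·E[r] = -0.224000, running G = -0.424000
t=2: π = [0.1780, 0.1800, 0.2240, 0.2180, 0.2000], E[r] = -0.3360, γ^t·E[r] = -0.164640, running G = -0.588640
t=3: π = [0.1780, 0.1796, 0.2236, 0.2180, 0.2008], E[r] = -0.3336, γ^t·E[r] = -0.114425, running G = -0.703065
t=4: π = [0.1780, 0.1798, 0.2235, 0.2180, 0.2007], E[r] = -0.3334, γ^t·E[r] = -0.080059, running G = -0.783124
t=5: π = [0.1780, 0.1797, 0.2235, 0.2180, 0.2007], E[r] = -0.3335, γ^t·E[r] = -0.056044, running G = -0.839168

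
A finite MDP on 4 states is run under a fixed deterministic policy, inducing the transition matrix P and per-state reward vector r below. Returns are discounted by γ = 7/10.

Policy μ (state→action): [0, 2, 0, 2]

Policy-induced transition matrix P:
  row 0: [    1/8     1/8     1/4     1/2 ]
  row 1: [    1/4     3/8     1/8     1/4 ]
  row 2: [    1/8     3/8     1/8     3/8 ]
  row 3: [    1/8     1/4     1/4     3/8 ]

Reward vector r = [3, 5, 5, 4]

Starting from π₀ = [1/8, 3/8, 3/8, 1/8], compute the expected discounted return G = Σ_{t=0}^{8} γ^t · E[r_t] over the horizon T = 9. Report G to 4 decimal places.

G = 14.1134

t=0: π = [0.1250, 0.3750, 0.3750, 0.1250], E[r] = 4.6250, γ^t·E[r] = 4.625000, running G = 4.625000
t=1: π = [0.1719, 0.3281, 0.1563, 0.3438], E[r] = 4.3125, γ^t·E[r] = 3.018750, running G = 7.643750
t=2: π = [0.1660, 0.2891, 0.1895, 0.3555], E[r] = 4.3125, γ^t·E[r] = 2.113125, running G = 9.756875
t=3: π = [0.1611, 0.2891, 0.1902, 0.3596], E[r] = 4.3181, γ^t·E[r] = 1.481114, running G = 11.237989
t=4: π = [0.1611, 0.2898, 0.1901, 0.3590], E[r] = 4.3187, γ^t·E[r] = 1.036926, running G = 12.274915
t=5: π = [0.1612, 0.2898, 0.1900, 0.3589], E[r] = 4.3186, γ^t·E[r] = 0.725833, running G = 13.000748
t=6: π = [0.1612, 0.2898, 0.1900, 0.3589], E[r] = 4.3186, γ^t·E[r] = 0.508081, running G = 13.508829
t=7: π = [0.1612, 0.2898, 0.1900, 0.3589], E[r] = 4.3186, γ^t·E[r] = 0.355657, running G = 13.864486
t=8: π = [0.1612, 0.2898, 0.1900, 0.3589], E[r] = 4.3186, γ^t·E[r] = 0.248960, running G = 14.113445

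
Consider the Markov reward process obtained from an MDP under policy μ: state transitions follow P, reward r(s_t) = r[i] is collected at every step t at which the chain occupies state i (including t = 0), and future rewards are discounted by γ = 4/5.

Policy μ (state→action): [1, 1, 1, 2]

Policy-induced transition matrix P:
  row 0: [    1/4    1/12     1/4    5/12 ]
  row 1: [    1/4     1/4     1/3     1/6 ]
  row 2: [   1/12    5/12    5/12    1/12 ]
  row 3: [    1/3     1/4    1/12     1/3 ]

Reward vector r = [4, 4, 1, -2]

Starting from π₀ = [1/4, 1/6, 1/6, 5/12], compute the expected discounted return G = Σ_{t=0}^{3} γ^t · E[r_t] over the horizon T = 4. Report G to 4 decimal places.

t=0: π = [0.2500, 0.1667, 0.1667, 0.4167], E[r] = 1.0000, γ^t·E[r] = 1.000000, running G = 1.000000
t=1: π = [0.2569, 0.2361, 0.2222, 0.2847], E[r] = 1.6250, γ^t·E[r] = 1.300000, running G = 2.300000
t=2: π = [0.2367, 0.2442, 0.2593, 0.2598], E[r] = 1.6632, γ^t·E[r] = 1.064444, running G = 3.364444
t=3: π = [0.2284, 0.2538, 0.2703, 0.2475], E[r] = 1.7040, γ^t·E[r] = 0.872444, running G = 4.236889

G = 4.2369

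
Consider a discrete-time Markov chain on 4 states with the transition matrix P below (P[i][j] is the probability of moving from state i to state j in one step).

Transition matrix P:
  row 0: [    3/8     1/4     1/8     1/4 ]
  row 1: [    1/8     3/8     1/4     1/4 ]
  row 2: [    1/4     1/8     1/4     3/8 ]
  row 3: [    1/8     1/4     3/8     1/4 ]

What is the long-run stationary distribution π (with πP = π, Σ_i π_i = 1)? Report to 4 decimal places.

Balance equations π_j = Σ_i π_i·P[i][j]:
  π_0 = 3/8·π_0 + 1/8·π_1 + 1/4·π_2 + 1/8·π_3
  π_1 = 1/4·π_0 + 3/8·π_1 + 1/8·π_2 + 1/4·π_3
  π_2 = 1/8·π_0 + 1/4·π_1 + 1/4·π_2 + 3/8·π_3
  normalize: π_0 + π_1 + π_2 + π_3 = 1
Solving the linear system gives exactly π = [81/386, 48/193, 50/193, 109/386].

π = [0.2098, 0.2487, 0.2591, 0.2824]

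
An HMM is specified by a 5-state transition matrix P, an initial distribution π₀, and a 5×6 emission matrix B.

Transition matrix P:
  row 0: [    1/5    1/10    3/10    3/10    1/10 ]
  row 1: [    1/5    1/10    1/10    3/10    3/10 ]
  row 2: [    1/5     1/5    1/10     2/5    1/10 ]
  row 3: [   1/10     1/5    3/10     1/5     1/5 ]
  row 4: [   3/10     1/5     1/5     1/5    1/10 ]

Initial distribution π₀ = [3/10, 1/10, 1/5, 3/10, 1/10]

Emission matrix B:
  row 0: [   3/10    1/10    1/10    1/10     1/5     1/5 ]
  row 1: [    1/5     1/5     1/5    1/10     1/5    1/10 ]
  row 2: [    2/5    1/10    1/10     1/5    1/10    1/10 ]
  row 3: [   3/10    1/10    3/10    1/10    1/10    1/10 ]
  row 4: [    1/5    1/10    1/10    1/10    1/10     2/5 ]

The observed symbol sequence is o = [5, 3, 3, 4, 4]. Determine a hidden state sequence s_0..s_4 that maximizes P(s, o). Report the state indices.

t=0: δ = [6.000e-02, 1.000e-02, 2.000e-02, 3.000e-02, 4.000e-02]  (obs o_0=5)
t=1: δ = [1.200e-03, 8.000e-04, 3.600e-03, 1.800e-03, 6.000e-04]  ψ = [0, 4, 0, 0, 0]  (obs o_1=3)
t=2: δ = [7.200e-05, 7.200e-05, 1.080e-04, 1.440e-04, 3.600e-05]  ψ = [2, 2, 3, 2, 2]  (obs o_2=3)
t=3: δ = [4.320e-06, 5.760e-06, 4.320e-06, 4.320e-06, 2.880e-06]  ψ = [2, 3, 3, 2, 3]  (obs o_3=4)
t=4: δ = [2.304e-07, 1.728e-07, 1.296e-07, 1.728e-07, 1.728e-07]  ψ = [1, 2, 0, 1, 1]  (obs o_4=4)
backtrack: best end state = 0; path = [0, 2, 3, 1, 0]

path = [0, 2, 3, 1, 0]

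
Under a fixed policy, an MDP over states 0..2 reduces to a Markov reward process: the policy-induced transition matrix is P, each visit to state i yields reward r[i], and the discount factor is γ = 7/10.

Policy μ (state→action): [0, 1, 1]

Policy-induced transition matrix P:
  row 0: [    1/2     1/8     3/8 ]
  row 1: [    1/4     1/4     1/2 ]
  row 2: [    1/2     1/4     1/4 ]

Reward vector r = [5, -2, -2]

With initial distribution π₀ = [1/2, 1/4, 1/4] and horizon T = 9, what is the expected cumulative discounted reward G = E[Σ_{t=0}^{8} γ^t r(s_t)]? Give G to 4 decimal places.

t=0: π = [0.5000, 0.2500, 0.2500], E[r] = 1.5000, γ^t·E[r] = 1.500000, running G = 1.500000
t=1: π = [0.4375, 0.1875, 0.3750], E[r] = 1.0625, γ^t·E[r] = 0.743750, running G = 2.243750
t=2: π = [0.4531, 0.1953, 0.3516], E[r] = 1.1719, γ^t·E[r] = 0.574219, running G = 2.817969
t=3: π = [0.4512, 0.1934, 0.3555], E[r] = 1.1582, γ^t·E[r] = 0.397264, running G = 3.215232
t=4: π = [0.4517, 0.1936, 0.3547], E[r] = 1.1616, γ^t·E[r] = 0.278905, running G = 3.494138
t=5: π = [0.4516, 0.1935, 0.3549], E[r] = 1.1612, γ^t·E[r] = 0.195162, running G = 3.689299
t=6: π = [0.4516, 0.1936, 0.3548], E[r] = 1.1613, γ^t·E[r] = 0.136626, running G = 3.825925
t=7: π = [0.4516, 0.1935, 0.3548], E[r] = 1.1613, γ^t·E[r] = 0.095637, running G = 3.921562
t=8: π = [0.4516, 0.1935, 0.3548], E[r] = 1.1613, γ^t·E[r] = 0.066946, running G = 3.988508

G = 3.9885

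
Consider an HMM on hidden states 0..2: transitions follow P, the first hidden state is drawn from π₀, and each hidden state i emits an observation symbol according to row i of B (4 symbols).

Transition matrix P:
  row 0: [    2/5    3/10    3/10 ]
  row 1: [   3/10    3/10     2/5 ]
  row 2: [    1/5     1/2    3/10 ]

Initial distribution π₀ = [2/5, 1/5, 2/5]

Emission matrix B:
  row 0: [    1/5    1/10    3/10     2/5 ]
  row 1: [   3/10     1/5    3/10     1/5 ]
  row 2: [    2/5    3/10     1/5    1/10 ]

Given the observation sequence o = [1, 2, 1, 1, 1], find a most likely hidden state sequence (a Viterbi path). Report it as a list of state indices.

path = [2, 1, 2, 1, 2]

t=0: δ = [4.000e-02, 4.000e-02, 1.200e-01]  (obs o_0=1)
t=1: δ = [7.200e-03, 1.800e-02, 7.200e-03]  ψ = [2, 2, 2]  (obs o_1=2)
t=2: δ = [5.400e-04, 1.080e-03, 2.160e-03]  ψ = [1, 1, 1]  (obs o_2=1)
t=3: δ = [4.320e-05, 2.160e-04, 1.944e-04]  ψ = [2, 2, 2]  (obs o_3=1)
t=4: δ = [6.480e-06, 1.944e-05, 2.592e-05]  ψ = [1, 2, 1]  (obs o_4=1)
backtrack: best end state = 2; path = [2, 1, 2, 1, 2]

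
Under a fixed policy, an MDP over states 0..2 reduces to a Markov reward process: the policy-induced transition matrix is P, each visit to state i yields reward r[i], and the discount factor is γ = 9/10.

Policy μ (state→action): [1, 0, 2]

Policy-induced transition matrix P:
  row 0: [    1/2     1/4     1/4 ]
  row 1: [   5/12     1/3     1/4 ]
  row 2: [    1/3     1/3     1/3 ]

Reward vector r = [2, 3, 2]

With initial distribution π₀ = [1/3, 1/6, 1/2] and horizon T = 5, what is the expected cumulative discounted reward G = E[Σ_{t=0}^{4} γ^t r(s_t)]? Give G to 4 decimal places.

G = 9.2870

t=0: π = [0.3333, 0.1667, 0.5000], E[r] = 2.1667, γ^t·E[r] = 2.166667, running G = 2.166667
t=1: π = [0.4028, 0.3056, 0.2917], E[r] = 2.3056, γ^t·E[r] = 2.075000, running G = 4.241667
t=2: π = [0.4259, 0.2998, 0.2743], E[r] = 2.2998, γ^t·E[r] = 1.862813, running G = 6.104479
t=3: π = [0.4293, 0.2978, 0.2729], E[r] = 2.2978, γ^t·E[r] = 1.675125, running G = 7.779604
t=4: π = [0.4297, 0.2976, 0.2727], E[r] = 2.2976, γ^t·E[r] = 1.507428, running G = 9.287032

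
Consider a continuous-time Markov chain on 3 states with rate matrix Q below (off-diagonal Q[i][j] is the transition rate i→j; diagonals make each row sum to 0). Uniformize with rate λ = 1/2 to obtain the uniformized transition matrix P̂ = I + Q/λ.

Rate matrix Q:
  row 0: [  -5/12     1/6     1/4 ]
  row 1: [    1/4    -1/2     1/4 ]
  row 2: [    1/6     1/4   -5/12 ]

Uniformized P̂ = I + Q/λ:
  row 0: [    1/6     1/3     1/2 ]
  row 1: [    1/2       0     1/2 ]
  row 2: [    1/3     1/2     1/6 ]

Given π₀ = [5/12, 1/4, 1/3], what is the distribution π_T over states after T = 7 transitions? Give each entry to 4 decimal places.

t=0: π = [0.4167, 0.2500, 0.3333]
t=1: π = [0.3056, 0.3056, 0.3889]
t=2: π = [0.3333, 0.2963, 0.3704]
t=3: π = [0.3272, 0.2963, 0.3765]
t=4: π = [0.3282, 0.2973, 0.3745]
t=5: π = [0.3282, 0.2966, 0.3752]
t=6: π = [0.3281, 0.2970, 0.3749]
t=7: π = [0.3282, 0.2968, 0.3750]

π = [0.3282, 0.2968, 0.3750]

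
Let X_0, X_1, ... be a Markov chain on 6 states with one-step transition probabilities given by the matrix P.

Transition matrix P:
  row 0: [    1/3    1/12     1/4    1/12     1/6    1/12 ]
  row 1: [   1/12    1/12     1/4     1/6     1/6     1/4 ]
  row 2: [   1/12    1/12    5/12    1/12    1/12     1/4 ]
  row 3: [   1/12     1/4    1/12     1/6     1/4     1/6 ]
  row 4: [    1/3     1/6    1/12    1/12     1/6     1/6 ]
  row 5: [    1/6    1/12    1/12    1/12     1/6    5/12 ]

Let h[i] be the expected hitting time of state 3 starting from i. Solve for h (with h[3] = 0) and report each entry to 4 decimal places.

h = [10.9524, 10.0393, 10.9597, 0.0000, 10.8749, 10.9505]

First-step conditioning: h[3] = 0; for i ≠ 3, h[i] = 1 + Σ_k P[i][k]·h[k].
  h[0] = 1 + 1/3·h[0] + 1/12·h[1] + 1/4·h[2] + 1/6·h[4] + 1/12·h[5]
  h[1] = 1 + 1/12·h[0] + 1/12·h[1] + 1/4·h[2] + 1/6·h[4] + 1/4·h[5]
  h[2] = 1 + 1/12·h[0] + 1/12·h[1] + 5/12·h[2] + 1/12·h[4] + 1/4·h[5]
  h[4] = 1 + 1/3·h[0] + 1/6·h[1] + 1/12·h[2] + 1/6·h[4] + 1/6·h[5]
  h[5] = 1 + 1/6·h[0] + 1/12·h[1] + 1/12·h[2] + 1/6·h[4] + 5/12·h[5]
Solving the 5×5 linear system over states ≠ 3 gives exactly h = [35628/3253, 32658/3253, 35652/3253, 0, 35376/3253, 35622/3253] (h[3] = 0 is the target).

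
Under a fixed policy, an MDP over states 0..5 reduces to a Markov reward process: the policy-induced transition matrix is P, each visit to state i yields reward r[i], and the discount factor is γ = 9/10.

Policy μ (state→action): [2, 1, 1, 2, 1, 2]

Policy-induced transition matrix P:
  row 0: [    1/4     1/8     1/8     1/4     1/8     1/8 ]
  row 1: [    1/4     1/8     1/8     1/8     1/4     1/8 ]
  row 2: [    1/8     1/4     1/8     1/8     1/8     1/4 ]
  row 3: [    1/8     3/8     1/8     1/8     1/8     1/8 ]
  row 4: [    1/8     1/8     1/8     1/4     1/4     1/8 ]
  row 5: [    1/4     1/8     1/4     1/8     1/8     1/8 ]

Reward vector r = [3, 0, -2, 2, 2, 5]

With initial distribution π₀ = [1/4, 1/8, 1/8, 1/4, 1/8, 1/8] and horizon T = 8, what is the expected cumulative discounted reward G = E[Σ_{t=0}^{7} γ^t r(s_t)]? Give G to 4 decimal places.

G = 9.7154

t=0: π = [0.2500, 0.1250, 0.1250, 0.2500, 0.1250, 0.1250], E[r] = 1.8750, γ^t·E[r] = 1.875000, running G = 1.875000
t=1: π = [0.1875, 0.2031, 0.1406, 0.1719, 0.1563, 0.1406], E[r] = 1.6406, γ^t·E[r] = 1.476563, running G = 3.351563
t=2: π = [0.1914, 0.1855, 0.1426, 0.1680, 0.1699, 0.1426], E[r] = 1.6777, γ^t·E[r] = 1.358965, running G = 4.710527
t=3: π = [0.1899, 0.1848, 0.1428, 0.1702, 0.1694, 0.1428], E[r] = 1.6775, γ^t·E[r] = 1.222890, running G = 5.933418
t=4: π = [0.1897, 0.1854, 0.1429, 0.1699, 0.1693, 0.1429], E[r] = 1.6761, γ^t·E[r] = 1.099660, running G = 7.033078
t=5: π = [0.1897, 0.1853, 0.1429, 0.1699, 0.1693, 0.1429], E[r] = 1.6762, γ^t·E[r] = 0.989787, running G = 8.022865
t=6: π = [0.1897, 0.1853, 0.1429, 0.1699, 0.1693, 0.1429], E[r] = 1.6762, γ^t·E[r] = 0.890820, running G = 8.913684
t=7: π = [0.1897, 0.1853, 0.1429, 0.1699, 0.1693, 0.1429], E[r] = 1.6762, γ^t·E[r] = 0.801734, running G = 9.715419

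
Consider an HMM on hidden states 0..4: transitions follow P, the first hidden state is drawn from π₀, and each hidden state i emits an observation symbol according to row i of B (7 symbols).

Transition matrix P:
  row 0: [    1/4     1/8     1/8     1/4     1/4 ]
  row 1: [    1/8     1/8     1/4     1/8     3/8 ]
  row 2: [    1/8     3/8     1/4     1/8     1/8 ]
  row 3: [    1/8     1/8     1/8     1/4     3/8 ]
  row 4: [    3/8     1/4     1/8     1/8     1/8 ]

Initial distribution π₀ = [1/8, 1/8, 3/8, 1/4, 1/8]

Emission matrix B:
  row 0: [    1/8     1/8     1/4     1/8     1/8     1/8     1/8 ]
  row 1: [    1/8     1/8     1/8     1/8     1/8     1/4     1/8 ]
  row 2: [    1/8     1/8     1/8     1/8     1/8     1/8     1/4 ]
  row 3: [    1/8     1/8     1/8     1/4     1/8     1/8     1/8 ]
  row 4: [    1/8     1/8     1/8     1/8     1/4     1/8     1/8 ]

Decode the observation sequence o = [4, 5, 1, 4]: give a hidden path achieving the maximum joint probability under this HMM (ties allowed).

t=0: δ = [1.562e-02, 1.562e-02, 4.688e-02, 3.125e-02, 3.125e-02]  (obs o_0=4)
t=1: δ = [1.465e-03, 4.395e-03, 1.465e-03, 9.766e-04, 1.465e-03]  ψ = [4, 2, 2, 3, 3]  (obs o_1=5)
t=2: δ = [6.866e-05, 6.866e-05, 1.373e-04, 6.866e-05, 2.060e-04]  ψ = [1, 1, 1, 1, 1]  (obs o_2=1)
t=3: δ = [9.656e-06, 6.437e-06, 4.292e-06, 3.219e-06, 6.437e-06]  ψ = [4, 2, 2, 4, 1]  (obs o_3=4)
backtrack: best end state = 0; path = [2, 1, 4, 0]

path = [2, 1, 4, 0]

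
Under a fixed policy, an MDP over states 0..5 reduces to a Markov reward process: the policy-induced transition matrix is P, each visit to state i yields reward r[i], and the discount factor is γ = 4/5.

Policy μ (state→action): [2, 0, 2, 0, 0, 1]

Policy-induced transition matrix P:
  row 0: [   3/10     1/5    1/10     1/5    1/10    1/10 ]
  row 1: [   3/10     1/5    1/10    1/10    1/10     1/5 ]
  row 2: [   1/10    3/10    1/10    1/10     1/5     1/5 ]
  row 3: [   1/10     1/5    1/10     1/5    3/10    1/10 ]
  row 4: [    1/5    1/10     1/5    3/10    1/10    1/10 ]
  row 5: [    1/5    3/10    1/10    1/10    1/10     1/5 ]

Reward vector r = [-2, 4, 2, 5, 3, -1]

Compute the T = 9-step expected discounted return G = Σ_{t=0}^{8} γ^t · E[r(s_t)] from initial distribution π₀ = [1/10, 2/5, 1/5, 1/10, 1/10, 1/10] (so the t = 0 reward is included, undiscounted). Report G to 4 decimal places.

G = 8.2352

t=0: π = [0.1000, 0.4000, 0.2000, 0.1000, 0.1000, 0.1000], E[r] = 2.5000, γ^t·E[r] = 2.500000, running G = 2.500000
t=1: π = [0.2200, 0.2200, 0.1100, 0.1400, 0.1400, 0.1700], E[r] = 1.6100, γ^t·E[r] = 1.288000, running G = 3.788000
t=2: π = [0.2190, 0.2140, 0.1140, 0.1640, 0.1390, 0.1500], E[r] = 1.7330, γ^t·E[r] = 1.109120, running G = 4.897120
t=3: π = [0.2155, 0.2125, 0.1139, 0.1661, 0.1442, 0.1478], E[r] = 1.7621, γ^t·E[r] = 0.902195, running G = 5.799315
t=4: π = [0.2148, 0.2118, 0.1144, 0.1670, 0.1446, 0.1474], E[r] = 1.7677, γ^t·E[r] = 0.724029, running G = 6.523345
t=5: π = [0.2145, 0.2117, 0.1145, 0.1671, 0.1448, 0.1474], E[r] = 1.7695, γ^t·E[r] = 0.579818, running G = 7.103163
t=6: π = [0.2145, 0.2117, 0.1145, 0.1671, 0.1449, 0.1474], E[r] = 1.7697, γ^t·E[r] = 0.463921, running G = 7.567084
t=7: π = [0.2145, 0.2117, 0.1145, 0.1671, 0.1449, 0.1474], E[r] = 1.7698, γ^t·E[r] = 0.371151, running G = 7.938235
t=8: π = [0.2145, 0.2117, 0.1145, 0.1671, 0.1449, 0.1474], E[r] = 1.7698, γ^t·E[r] = 0.296922, running G = 8.235158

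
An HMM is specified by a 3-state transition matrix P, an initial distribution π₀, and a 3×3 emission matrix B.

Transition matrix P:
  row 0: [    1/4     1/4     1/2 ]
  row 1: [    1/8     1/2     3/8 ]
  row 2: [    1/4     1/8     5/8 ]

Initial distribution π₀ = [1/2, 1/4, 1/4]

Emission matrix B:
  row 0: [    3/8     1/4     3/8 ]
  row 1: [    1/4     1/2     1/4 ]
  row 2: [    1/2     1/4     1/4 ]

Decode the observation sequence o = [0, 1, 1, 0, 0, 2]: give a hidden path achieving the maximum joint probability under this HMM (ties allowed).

t=0: δ = [1.875e-01, 6.250e-02, 1.250e-01]  (obs o_0=0)
t=1: δ = [1.172e-02, 2.344e-02, 2.344e-02]  ψ = [0, 0, 0]  (obs o_1=1)
t=2: δ = [1.465e-03, 5.859e-03, 3.662e-03]  ψ = [2, 1, 2]  (obs o_2=1)
t=3: δ = [3.433e-04, 7.324e-04, 1.144e-03]  ψ = [2, 1, 2]  (obs o_3=0)
t=4: δ = [1.073e-04, 9.155e-05, 3.576e-04]  ψ = [2, 1, 2]  (obs o_4=0)
t=5: δ = [3.353e-05, 1.144e-05, 5.588e-05]  ψ = [2, 1, 2]  (obs o_5=2)
backtrack: best end state = 2; path = [0, 2, 2, 2, 2, 2]

path = [0, 2, 2, 2, 2, 2]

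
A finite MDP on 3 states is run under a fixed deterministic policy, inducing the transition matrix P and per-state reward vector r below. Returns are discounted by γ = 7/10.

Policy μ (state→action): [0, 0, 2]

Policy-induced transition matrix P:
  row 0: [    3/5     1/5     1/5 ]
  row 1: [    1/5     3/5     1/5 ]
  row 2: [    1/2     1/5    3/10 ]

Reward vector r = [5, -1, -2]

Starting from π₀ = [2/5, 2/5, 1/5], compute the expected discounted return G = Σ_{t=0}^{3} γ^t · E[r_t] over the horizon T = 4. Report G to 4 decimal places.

t=0: π = [0.4000, 0.4000, 0.2000], E[r] = 1.2000, γ^t·E[r] = 1.200000, running G = 1.200000
t=1: π = [0.4200, 0.3600, 0.2200], E[r] = 1.3000, γ^t·E[r] = 0.910000, running G = 2.110000
t=2: π = [0.4340, 0.3440, 0.2220], E[r] = 1.3820, γ^t·E[r] = 0.677180, running G = 2.787180
t=3: π = [0.4402, 0.3376, 0.2222], E[r] = 1.4190, γ^t·E[r] = 0.486717, running G = 3.273897

G = 3.2739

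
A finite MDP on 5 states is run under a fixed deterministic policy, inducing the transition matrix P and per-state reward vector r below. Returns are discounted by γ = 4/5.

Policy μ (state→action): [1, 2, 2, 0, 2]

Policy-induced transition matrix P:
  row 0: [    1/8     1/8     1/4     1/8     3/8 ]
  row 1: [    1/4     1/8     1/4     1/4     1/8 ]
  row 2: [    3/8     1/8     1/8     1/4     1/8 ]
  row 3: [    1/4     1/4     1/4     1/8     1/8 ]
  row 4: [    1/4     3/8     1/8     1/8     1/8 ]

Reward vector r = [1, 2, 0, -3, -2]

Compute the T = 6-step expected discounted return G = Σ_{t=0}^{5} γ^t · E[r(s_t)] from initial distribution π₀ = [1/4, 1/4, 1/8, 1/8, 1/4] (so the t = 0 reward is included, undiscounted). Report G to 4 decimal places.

t=0: π = [0.2500, 0.2500, 0.1250, 0.1250, 0.2500], E[r] = -0.1250, γ^t·E[r] = -0.125000, running G = -0.125000
t=1: π = [0.2344, 0.2031, 0.2031, 0.1719, 0.1875], E[r] = -0.2500, γ^t·E[r] = -0.200000, running G = -0.325000
t=2: π = [0.2461, 0.1934, 0.2012, 0.1758, 0.1836], E[r] = -0.2617, γ^t·E[r] = -0.167500, running G = -0.492500
t=3: π = [0.2444, 0.1929, 0.2019, 0.1743, 0.1865], E[r] = -0.2659, γ^t·E[r] = -0.136125, running G = -0.628625
t=4: π = [0.2447, 0.1934, 0.2014, 0.1743, 0.1861], E[r] = -0.2637, γ^t·E[r] = -0.108013, running G = -0.736638
t=5: π = [0.2446, 0.1933, 0.2016, 0.1744, 0.1862], E[r] = -0.2642, γ^t·E[r] = -0.086570, running G = -0.823208

G = -0.8232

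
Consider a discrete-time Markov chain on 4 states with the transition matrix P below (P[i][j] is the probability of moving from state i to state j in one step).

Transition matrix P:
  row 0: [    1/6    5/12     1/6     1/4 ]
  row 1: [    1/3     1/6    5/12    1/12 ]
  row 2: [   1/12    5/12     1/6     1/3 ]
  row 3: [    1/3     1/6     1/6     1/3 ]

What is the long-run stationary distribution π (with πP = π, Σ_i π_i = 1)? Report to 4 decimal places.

π = [0.2347, 0.2848, 0.2379, 0.2426]

Balance equations π_j = Σ_i π_i·P[i][j]:
  π_0 = 1/6·π_0 + 1/3·π_1 + 1/12·π_2 + 1/3·π_3
  π_1 = 5/12·π_0 + 1/6·π_1 + 5/12·π_2 + 1/6·π_3
  π_2 = 1/6·π_0 + 5/12·π_1 + 1/6·π_2 + 1/6·π_3
  normalize: π_0 + π_1 + π_2 + π_3 = 1
Solving the linear system gives exactly π = [50/213, 182/639, 152/639, 155/639].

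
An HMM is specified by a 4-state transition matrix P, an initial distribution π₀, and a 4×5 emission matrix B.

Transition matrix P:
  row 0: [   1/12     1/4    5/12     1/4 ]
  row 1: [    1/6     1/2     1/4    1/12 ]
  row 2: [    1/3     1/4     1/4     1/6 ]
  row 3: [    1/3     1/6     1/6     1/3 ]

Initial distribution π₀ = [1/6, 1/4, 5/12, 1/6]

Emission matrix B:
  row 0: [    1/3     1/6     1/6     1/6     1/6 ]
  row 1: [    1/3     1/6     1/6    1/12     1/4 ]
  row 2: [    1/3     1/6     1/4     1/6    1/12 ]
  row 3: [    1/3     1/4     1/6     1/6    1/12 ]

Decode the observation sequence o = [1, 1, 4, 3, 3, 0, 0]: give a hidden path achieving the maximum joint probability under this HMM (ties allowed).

t=0: δ = [2.778e-02, 4.167e-02, 6.944e-02, 4.167e-02]  (obs o_0=1)
t=1: δ = [3.858e-03, 3.472e-03, 2.894e-03, 3.472e-03]  ψ = [2, 1, 2, 3]  (obs o_1=1)
t=2: δ = [1.929e-04, 4.340e-04, 1.340e-04, 9.645e-05]  ψ = [3, 1, 0, 3]  (obs o_2=4)
t=3: δ = [1.206e-05, 1.808e-05, 1.808e-05, 8.038e-06]  ψ = [1, 1, 1, 0]  (obs o_3=3)
t=4: δ = [1.005e-06, 7.535e-07, 8.372e-07, 5.023e-07]  ψ = [2, 1, 0, 0]  (obs o_4=3)
t=5: δ = [9.303e-08, 1.256e-07, 1.395e-07, 8.372e-08]  ψ = [2, 1, 0, 0]  (obs o_5=0)
t=6: δ = [1.550e-08, 2.093e-08, 1.292e-08, 9.303e-09]  ψ = [2, 1, 0, 3]  (obs o_6=0)
backtrack: best end state = 1; path = [1, 1, 1, 1, 1, 1, 1]

path = [1, 1, 1, 1, 1, 1, 1]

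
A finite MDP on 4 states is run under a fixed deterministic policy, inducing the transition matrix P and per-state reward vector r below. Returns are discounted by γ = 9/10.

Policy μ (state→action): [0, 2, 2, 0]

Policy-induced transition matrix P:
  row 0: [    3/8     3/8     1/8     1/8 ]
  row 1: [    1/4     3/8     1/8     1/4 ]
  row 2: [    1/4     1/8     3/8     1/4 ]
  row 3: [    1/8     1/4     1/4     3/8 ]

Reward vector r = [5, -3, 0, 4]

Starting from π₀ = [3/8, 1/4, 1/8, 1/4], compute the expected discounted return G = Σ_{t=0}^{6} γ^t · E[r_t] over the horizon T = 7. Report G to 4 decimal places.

G = 7.8611

t=0: π = [0.3750, 0.2500, 0.1250, 0.2500], E[r] = 2.1250, γ^t·E[r] = 2.125000, running G = 2.125000
t=1: π = [0.2656, 0.3125, 0.1875, 0.2344], E[r] = 1.3281, γ^t·E[r] = 1.195313, running G = 3.320313
t=2: π = [0.2539, 0.2988, 0.2012, 0.2461], E[r] = 1.3574, γ^t·E[r] = 1.099512, running G = 4.419824
t=3: π = [0.2510, 0.2939, 0.2061, 0.2490], E[r] = 1.3691, γ^t·E[r] = 0.998104, running G = 5.417928
t=4: π = [0.2502, 0.2924, 0.2076, 0.2498], E[r] = 1.3732, γ^t·E[r] = 0.900936, running G = 6.318864
t=5: π = [0.2501, 0.2919, 0.2081, 0.2499], E[r] = 1.3745, γ^t·E[r] = 0.811599, running G = 7.130463
t=6: π = [0.2500, 0.2917, 0.2083, 0.2500], E[r] = 1.3748, γ^t·E[r] = 0.730646, running G = 7.861109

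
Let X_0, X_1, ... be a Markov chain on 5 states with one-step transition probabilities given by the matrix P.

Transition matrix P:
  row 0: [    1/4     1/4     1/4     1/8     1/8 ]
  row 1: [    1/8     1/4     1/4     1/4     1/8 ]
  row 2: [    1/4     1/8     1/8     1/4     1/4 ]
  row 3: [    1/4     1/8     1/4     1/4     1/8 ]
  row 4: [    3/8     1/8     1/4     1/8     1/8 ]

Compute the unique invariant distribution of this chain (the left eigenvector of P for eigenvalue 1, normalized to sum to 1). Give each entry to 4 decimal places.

π = [0.2468, 0.1781, 0.2222, 0.2000, 0.1528]

Balance equations π_j = Σ_i π_i·P[i][j]:
  π_0 = 1/4·π_0 + 1/8·π_1 + 1/4·π_2 + 1/4·π_3 + 3/8·π_4
  π_1 = 1/4·π_0 + 1/4·π_1 + 1/8·π_2 + 1/8·π_3 + 1/8·π_4
  π_2 = 1/4·π_0 + 1/4·π_1 + 1/8·π_2 + 1/4·π_3 + 1/4·π_4
  π_3 = 1/8·π_0 + 1/4·π_1 + 1/4·π_2 + 1/4·π_3 + 1/8·π_4
  normalize: π_0 + π_1 + π_2 + π_3 + π_4 = 1
Solving the linear system gives exactly π = [1013/4104, 731/4104, 2/9, 821/4104, 11/72].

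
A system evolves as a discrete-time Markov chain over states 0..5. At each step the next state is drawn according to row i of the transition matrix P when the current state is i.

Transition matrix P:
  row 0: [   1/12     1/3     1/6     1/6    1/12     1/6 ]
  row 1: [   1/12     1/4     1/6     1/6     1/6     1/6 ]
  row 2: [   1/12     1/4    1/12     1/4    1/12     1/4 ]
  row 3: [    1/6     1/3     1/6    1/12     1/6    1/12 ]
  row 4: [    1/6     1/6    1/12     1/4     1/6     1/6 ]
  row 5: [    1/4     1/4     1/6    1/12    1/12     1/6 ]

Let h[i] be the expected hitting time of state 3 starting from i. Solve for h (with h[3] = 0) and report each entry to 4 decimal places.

First-step conditioning: h[3] = 0; for i ≠ 3, h[i] = 1 + Σ_k P[i][k]·h[k].
  h[0] = 1 + 1/12·h[0] + 1/3·h[1] + 1/6·h[2] + 1/12·h[4] + 1/6·h[5]
  h[1] = 1 + 1/12·h[0] + 1/4·h[1] + 1/6·h[2] + 1/6·h[4] + 1/6·h[5]
  h[2] = 1 + 1/12·h[0] + 1/4·h[1] + 1/12·h[2] + 1/12·h[4] + 1/4·h[5]
  h[4] = 1 + 1/6·h[0] + 1/6·h[1] + 1/12·h[2] + 1/6·h[4] + 1/6·h[5]
  h[5] = 1 + 1/4·h[0] + 1/4·h[1] + 1/6·h[2] + 1/12·h[4] + 1/6·h[5]
Solving the 5×5 linear system over states ≠ 3 gives exactly h = [271284/47051, 269544/47051, 252300/47051, 0, 248664/47051, 294036/47051] (h[3] = 0 is the target).

h = [5.7657, 5.7288, 5.3623, 0.0000, 5.2850, 6.2493]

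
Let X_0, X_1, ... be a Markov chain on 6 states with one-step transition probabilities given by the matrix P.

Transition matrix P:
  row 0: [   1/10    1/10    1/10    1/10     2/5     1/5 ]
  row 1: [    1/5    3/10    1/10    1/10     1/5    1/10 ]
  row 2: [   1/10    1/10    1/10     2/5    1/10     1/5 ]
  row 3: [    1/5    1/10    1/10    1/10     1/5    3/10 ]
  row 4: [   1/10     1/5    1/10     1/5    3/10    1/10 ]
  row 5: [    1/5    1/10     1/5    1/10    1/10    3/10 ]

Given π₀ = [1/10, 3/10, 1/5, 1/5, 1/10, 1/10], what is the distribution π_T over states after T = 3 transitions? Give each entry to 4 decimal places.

t=0: π = [0.1000, 0.3000, 0.2000, 0.2000, 0.1000, 0.1000]
t=1: π = [0.1600, 0.1700, 0.1100, 0.1700, 0.2000, 0.1900]
t=2: π = [0.1530, 0.1540, 0.1190, 0.1530, 0.2220, 0.1990]
t=3: π = [0.1506, 0.1530, 0.1199, 0.1579, 0.2210, 0.1976]

π = [0.1506, 0.1530, 0.1199, 0.1579, 0.2210, 0.1976]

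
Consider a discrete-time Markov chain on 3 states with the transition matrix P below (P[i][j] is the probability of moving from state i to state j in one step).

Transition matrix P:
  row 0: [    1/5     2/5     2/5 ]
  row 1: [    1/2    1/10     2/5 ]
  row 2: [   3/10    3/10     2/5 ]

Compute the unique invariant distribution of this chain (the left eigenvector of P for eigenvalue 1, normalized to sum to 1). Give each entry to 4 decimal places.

Balance equations π_j = Σ_i π_i·P[i][j]:
  π_0 = 1/5·π_0 + 1/2·π_1 + 3/10·π_2
  π_1 = 2/5·π_0 + 1/10·π_1 + 3/10·π_2
  normalize: π_0 + π_1 + π_2 = 1
Solving the linear system gives exactly π = [21/65, 18/65, 2/5].

π = [0.3231, 0.2769, 0.4000]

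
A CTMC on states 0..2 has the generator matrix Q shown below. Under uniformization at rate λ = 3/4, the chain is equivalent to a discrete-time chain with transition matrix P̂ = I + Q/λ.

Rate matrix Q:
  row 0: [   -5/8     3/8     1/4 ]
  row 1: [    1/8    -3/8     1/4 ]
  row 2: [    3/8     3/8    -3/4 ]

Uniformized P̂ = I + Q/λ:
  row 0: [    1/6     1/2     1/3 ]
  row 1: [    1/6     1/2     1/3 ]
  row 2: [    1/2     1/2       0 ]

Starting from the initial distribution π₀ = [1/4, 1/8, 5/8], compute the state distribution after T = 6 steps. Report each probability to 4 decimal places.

t=0: π = [0.2500, 0.1250, 0.6250]
t=1: π = [0.3750, 0.5000, 0.1250]
t=2: π = [0.2083, 0.5000, 0.2917]
t=3: π = [0.2639, 0.5000, 0.2361]
t=4: π = [0.2454, 0.5000, 0.2546]
t=5: π = [0.2515, 0.5000, 0.2485]
t=6: π = [0.2495, 0.5000, 0.2505]

π = [0.2495, 0.5000, 0.2505]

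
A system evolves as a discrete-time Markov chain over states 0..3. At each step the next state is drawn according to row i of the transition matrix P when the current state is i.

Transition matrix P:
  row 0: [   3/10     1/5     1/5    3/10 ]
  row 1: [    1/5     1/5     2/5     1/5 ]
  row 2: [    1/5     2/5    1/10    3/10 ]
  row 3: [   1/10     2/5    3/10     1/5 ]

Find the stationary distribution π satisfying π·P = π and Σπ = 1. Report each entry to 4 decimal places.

Balance equations π_j = Σ_i π_i·P[i][j]:
  π_0 = 3/10·π_0 + 1/5·π_1 + 1/5·π_2 + 1/10·π_3
  π_1 = 1/5·π_0 + 1/5·π_1 + 2/5·π_2 + 2/5·π_3
  π_2 = 1/5·π_0 + 2/5·π_1 + 1/10·π_2 + 3/10·π_3
  normalize: π_0 + π_1 + π_2 + π_3 = 1
Solving the linear system gives exactly π = [116/595, 179/595, 22/85, 146/595].

π = [0.1950, 0.3008, 0.2588, 0.2454]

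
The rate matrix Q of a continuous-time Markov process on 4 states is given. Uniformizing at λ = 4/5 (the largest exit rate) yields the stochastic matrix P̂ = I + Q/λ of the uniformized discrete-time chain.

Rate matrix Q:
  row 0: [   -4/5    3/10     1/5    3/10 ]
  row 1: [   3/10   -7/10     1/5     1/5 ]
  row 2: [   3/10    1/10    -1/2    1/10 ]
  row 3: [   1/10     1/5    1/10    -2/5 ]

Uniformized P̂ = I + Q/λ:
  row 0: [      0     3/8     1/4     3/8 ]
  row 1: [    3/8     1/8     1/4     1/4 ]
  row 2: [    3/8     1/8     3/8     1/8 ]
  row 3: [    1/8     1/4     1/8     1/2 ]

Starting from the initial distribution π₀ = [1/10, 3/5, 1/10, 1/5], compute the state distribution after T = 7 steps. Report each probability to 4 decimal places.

t=0: π = [0.1000, 0.6000, 0.1000, 0.2000]
t=1: π = [0.2875, 0.1750, 0.2375, 0.3000]
t=2: π = [0.1922, 0.2344, 0.2422, 0.3313]
t=3: π = [0.2201, 0.2145, 0.2389, 0.3266]
t=4: π = [0.2108, 0.2208, 0.2390, 0.3293]
t=5: π = [0.2136, 0.2189, 0.2387, 0.3288]
t=6: π = [0.2127, 0.2195, 0.2387, 0.3291]
t=7: π = [0.2130, 0.2193, 0.2387, 0.3290]

π = [0.2130, 0.2193, 0.2387, 0.3290]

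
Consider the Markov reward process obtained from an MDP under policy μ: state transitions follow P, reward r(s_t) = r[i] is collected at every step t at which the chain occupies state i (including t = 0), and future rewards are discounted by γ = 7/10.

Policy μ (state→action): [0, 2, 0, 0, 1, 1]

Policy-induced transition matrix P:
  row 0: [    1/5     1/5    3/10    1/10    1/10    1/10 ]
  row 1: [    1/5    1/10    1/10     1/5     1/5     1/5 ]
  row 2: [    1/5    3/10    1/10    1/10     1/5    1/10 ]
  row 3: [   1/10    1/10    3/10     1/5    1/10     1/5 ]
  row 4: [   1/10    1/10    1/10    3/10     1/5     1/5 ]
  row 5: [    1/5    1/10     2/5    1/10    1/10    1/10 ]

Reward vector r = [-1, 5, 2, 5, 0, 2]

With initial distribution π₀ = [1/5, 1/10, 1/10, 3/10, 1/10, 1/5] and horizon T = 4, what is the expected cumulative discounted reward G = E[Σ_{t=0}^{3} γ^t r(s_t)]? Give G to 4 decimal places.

t=0: π = [0.2000, 0.1000, 0.1000, 0.3000, 0.1000, 0.2000], E[r] = 2.4000, γ^t·E[r] = 2.400000, running G = 2.400000
t=1: π = [0.1600, 0.1400, 0.2600, 0.1600, 0.1300, 0.1500], E[r] = 2.1600, γ^t·E[r] = 1.512000, running G = 3.912000
t=2: π = [0.1710, 0.1680, 0.2090, 0.1560, 0.1530, 0.1430], E[r] = 2.1530, γ^t·E[r] = 1.054970, running G = 4.966970
t=3: π = [0.1691, 0.1589, 0.2083, 0.1630, 0.1530, 0.1477], E[r] = 2.1524, γ^t·E[r] = 0.738273, running G = 5.705243

G = 5.7052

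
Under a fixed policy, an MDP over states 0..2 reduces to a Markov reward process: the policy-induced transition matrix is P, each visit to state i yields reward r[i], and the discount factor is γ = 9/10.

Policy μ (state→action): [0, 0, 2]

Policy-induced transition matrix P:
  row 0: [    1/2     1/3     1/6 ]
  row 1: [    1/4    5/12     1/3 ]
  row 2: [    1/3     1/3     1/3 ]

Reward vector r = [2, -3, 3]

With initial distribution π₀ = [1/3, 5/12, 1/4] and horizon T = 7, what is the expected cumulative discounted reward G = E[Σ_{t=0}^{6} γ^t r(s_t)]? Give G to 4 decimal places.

t=0: π = [0.3333, 0.4167, 0.2500], E[r] = 0.1667, γ^t·E[r] = 0.166667, running G = 0.166667
t=1: π = [0.3542, 0.3681, 0.2778], E[r] = 0.4375, γ^t·E[r] = 0.393750, running G = 0.560417
t=2: π = [0.3617, 0.3640, 0.2743], E[r] = 0.4543, γ^t·E[r] = 0.367969, running G = 0.928385
t=3: π = [0.3633, 0.3637, 0.2731], E[r] = 0.4547, γ^t·E[r] = 0.331488, running G = 1.259874
t=4: π = [0.3636, 0.3636, 0.2728], E[r] = 0.4546, γ^t·E[r] = 0.298258, running G = 1.558131
t=5: π = [0.3636, 0.3636, 0.2727], E[r] = 0.4546, γ^t·E[r] = 0.268410, running G = 1.826541
t=6: π = [0.3636, 0.3636, 0.2727], E[r] = 0.4545, γ^t·E[r] = 0.241565, running G = 2.068106

G = 2.0681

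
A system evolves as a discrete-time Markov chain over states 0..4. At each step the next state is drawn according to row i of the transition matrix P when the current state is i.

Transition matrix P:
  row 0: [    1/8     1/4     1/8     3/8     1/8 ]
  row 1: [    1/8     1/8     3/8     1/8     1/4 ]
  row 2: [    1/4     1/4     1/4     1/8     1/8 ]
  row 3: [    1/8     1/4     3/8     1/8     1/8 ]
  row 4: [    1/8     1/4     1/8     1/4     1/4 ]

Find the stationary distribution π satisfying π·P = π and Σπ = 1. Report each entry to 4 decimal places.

Balance equations π_j = Σ_i π_i·P[i][j]:
  π_0 = 1/8·π_0 + 1/8·π_1 + 1/4·π_2 + 1/8·π_3 + 1/8·π_4
  π_1 = 1/4·π_0 + 1/8·π_1 + 1/4·π_2 + 1/4·π_3 + 1/4·π_4
  π_2 = 1/8·π_0 + 3/8·π_1 + 1/4·π_2 + 3/8·π_3 + 1/8·π_4
  π_3 = 3/8·π_0 + 1/8·π_1 + 1/8·π_2 + 1/8·π_3 + 1/4·π_4
  normalize: π_0 + π_1 + π_2 + π_3 + π_4 = 1
Solving the linear system gives exactly π = [367/2331, 2/9, 605/2331, 62/333, 11/63].

π = [0.1574, 0.2222, 0.2595, 0.1862, 0.1746]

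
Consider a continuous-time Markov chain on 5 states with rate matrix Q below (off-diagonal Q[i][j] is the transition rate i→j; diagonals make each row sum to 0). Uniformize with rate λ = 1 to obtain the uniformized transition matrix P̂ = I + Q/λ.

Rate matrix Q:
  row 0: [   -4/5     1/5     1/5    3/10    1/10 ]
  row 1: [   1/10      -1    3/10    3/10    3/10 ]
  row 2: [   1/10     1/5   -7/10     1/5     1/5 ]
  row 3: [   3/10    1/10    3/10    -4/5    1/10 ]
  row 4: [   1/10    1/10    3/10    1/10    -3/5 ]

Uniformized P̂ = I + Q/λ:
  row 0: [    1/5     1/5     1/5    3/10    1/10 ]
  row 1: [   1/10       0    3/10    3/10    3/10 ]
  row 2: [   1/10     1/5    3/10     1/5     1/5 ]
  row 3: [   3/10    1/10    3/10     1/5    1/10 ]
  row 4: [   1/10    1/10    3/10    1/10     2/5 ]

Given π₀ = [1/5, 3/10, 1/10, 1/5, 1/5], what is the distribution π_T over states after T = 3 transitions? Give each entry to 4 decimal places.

t=0: π = [0.2000, 0.3000, 0.1000, 0.2000, 0.2000]
t=1: π = [0.1600, 0.1000, 0.2800, 0.2300, 0.2300]
t=2: π = [0.1620, 0.1340, 0.2840, 0.2030, 0.2170]
t=3: π = [0.1568, 0.1312, 0.2838, 0.2079, 0.2203]

π = [0.1568, 0.1312, 0.2838, 0.2079, 0.2203]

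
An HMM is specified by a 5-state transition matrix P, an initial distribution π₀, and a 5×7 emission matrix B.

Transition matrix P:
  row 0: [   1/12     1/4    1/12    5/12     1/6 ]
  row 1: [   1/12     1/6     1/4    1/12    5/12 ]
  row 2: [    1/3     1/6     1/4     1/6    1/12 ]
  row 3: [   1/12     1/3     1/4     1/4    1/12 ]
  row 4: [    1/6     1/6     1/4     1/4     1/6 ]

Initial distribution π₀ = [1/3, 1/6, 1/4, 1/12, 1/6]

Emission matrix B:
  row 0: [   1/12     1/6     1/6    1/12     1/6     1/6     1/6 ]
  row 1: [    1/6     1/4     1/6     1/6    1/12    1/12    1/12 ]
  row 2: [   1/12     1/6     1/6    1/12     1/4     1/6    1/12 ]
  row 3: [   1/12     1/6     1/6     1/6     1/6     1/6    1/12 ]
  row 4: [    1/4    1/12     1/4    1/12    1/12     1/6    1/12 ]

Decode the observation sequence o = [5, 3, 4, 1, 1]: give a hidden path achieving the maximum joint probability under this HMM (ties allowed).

path = [0, 3, 2, 0, 3]

t=0: δ = [5.556e-02, 1.389e-02, 4.167e-02, 1.389e-02, 2.778e-02]  (obs o_0=5)
t=1: δ = [1.157e-03, 2.315e-03, 8.681e-04, 3.858e-03, 7.716e-04]  ψ = [2, 0, 2, 0, 0]  (obs o_1=3)
t=2: δ = [5.358e-05, 1.072e-04, 2.411e-04, 1.608e-04, 8.038e-05]  ψ = [3, 3, 3, 3, 1]  (obs o_2=4)
t=3: δ = [1.340e-05, 1.340e-05, 1.005e-05, 6.698e-06, 3.721e-06]  ψ = [2, 3, 2, 2, 1]  (obs o_3=1)
t=4: δ = [5.582e-07, 8.372e-07, 5.582e-07, 9.303e-07, 4.651e-07]  ψ = [2, 0, 1, 0, 1]  (obs o_4=1)
backtrack: best end state = 3; path = [0, 3, 2, 0, 3]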